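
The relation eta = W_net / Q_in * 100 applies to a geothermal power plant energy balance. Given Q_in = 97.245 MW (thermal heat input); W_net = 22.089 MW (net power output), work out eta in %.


eta = W_net / Q_in * 100
eta = 22.089 / 97.245 * 100
eta = 22.715 %


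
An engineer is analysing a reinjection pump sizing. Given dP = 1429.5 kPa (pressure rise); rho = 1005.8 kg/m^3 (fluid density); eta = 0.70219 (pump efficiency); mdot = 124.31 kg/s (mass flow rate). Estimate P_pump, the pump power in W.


P_pump = mdot * dP / (rho * eta)
P_pump = 124.31 * 1429.5 / (1005.8 * 0.70219)
P_pump = 251.6077 kW
Convert: 251.6077 kW * 1000.0 = 2.5161e+05 W
P_pump = 2.5161e+05 W


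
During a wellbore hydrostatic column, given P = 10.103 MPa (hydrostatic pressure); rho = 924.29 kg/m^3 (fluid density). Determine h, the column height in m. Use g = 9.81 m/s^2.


h = P * 1e6 / (g * rho)
h = 10.103 * 1e6 / (9.81 * 924.29)
h = 1114.2 m


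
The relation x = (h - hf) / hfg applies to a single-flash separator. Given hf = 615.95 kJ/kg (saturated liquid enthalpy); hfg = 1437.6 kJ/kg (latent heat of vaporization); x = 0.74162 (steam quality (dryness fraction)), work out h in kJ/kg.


h = hf + x * hfg
h = 615.95 + 0.74162 * 1437.6
h = 1682.1 kJ/kg


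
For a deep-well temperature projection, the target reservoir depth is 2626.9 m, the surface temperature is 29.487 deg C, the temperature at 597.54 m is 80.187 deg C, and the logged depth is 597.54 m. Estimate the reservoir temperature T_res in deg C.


Step 1: grad = (T_d1 - T_surf)/d1 * 1000 = (80.187 - 29.487)/597.54 * 1000 = 84.84788 deg C/km
Step 2: T_res = T_surf + grad*d2/1000 = 29.487 + 84.84788*2626.9/1000 = 252.37 deg C
T_res = 252.37 deg C


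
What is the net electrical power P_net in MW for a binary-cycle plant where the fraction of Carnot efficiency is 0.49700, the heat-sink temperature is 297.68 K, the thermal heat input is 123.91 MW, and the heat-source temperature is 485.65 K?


Step 1: eta = (1 - Tc/Th)*f = (1 - 297.68/485.65)*0.497 = 0.1923630
Step 2: P_net = eta * Q_in = 0.1923630 * 123.91 = 23.836 MW
P_net = 23.836 MW


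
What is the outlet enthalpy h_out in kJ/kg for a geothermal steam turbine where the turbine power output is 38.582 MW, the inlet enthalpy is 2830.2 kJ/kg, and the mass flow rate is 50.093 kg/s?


h_out = h_in - P * 1000 / mdot
h_out = 2830.2 - 38.582 * 1000 / 50.093
h_out = 2060.0 kJ/kg


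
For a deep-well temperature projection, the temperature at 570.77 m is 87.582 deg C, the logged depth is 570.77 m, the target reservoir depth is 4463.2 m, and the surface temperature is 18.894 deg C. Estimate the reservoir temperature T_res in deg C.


Step 1: grad = (T_d1 - T_surf)/d1 * 1000 = (87.582 - 18.894)/570.77 * 1000 = 120.3427 deg C/km
Step 2: T_res = T_surf + grad*d2/1000 = 18.894 + 120.3427*4463.2/1000 = 556.01 deg C
T_res = 556.01 deg C


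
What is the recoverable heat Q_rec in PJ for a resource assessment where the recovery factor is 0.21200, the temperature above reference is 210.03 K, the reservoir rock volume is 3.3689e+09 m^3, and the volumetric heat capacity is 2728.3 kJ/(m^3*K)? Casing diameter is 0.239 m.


Step 1: Q_s = Vr*rhoc*dT/1e12 = 3.3689e+09*2728.3*210.03/1e12 = 1930.463 PJ
Step 2: Q_rec = Q_s * RF = 1930.463 * 0.212 = 409.26 PJ
Q_rec = 409.26 PJ


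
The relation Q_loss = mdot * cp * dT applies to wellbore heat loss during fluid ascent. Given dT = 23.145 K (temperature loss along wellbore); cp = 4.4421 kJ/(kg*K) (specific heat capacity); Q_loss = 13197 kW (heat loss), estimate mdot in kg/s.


mdot = Q_loss / (cp * dT)
mdot = 13197 / (4.4421 * 23.145)
mdot = 128.36 kg/s


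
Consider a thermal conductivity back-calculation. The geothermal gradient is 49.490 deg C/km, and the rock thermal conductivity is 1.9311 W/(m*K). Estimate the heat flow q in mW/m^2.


q = k * grad / 1000
q = 1.9311 * 49.490 / 1000
q = 0.09557014 W/m^2
Convert: 0.09557014 W/m^2 * 1000.0 = 95.570 mW/m^2
q = 95.570 mW/m^2


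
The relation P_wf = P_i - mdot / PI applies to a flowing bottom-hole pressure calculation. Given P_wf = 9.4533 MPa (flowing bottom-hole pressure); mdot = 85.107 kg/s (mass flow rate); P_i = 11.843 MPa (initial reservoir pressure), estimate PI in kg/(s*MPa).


PI = mdot / (P_i - P_wf)
PI = 85.107 / (11.843 - 9.4533)
PI = 35.614 kg/(s*MPa)


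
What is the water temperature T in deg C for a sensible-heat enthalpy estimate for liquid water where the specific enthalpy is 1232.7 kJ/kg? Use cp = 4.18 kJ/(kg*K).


T = h / cp
T = 1232.7 / 4.18
T = 294.90 deg C


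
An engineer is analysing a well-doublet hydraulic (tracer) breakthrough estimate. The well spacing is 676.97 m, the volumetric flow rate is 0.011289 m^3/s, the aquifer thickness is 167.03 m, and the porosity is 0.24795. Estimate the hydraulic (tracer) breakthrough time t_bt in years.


t_bt = pi * hr * phi * L^2 / (3 * Qv) / (365.25*86400)
t_bt = pi * 167.03 * 0.24795 * 676.97^2 / (3 * 0.011289) / (365.25*86400)
t_bt = 55.791 years


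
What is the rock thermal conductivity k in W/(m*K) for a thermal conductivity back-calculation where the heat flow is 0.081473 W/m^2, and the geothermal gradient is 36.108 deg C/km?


k = q / (grad / 1000)
k = 0.081473 / (36.108 / 1000)
k = 2.2564 W/(m*K)


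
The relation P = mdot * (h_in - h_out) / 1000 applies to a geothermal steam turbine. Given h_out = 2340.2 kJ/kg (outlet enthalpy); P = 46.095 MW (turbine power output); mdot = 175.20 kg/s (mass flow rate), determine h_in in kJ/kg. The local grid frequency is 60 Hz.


h_in = h_out + P * 1000 / mdot
h_in = 2340.2 + 46.095 * 1000 / 175.20
h_in = 2603.3 kJ/kg


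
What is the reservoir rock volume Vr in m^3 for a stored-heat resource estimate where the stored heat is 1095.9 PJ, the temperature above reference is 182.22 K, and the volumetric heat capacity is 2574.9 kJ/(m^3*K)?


Vr = Q_s * 1e12 / (rhoc * dT)
Vr = 1095.9 * 1e12 / (2574.9 * 182.22)
Vr = 2.3357e+09 m^3


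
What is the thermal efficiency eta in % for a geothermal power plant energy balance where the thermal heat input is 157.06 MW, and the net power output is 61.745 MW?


eta = W_net / Q_in * 100
eta = 61.745 / 157.06 * 100
eta = 39.313 %


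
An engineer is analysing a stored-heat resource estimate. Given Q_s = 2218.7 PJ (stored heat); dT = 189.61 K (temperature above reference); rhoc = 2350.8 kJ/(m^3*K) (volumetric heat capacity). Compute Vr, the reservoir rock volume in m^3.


Vr = Q_s * 1e12 / (rhoc * dT)
Vr = 2218.7 * 1e12 / (2350.8 * 189.61)
Vr = 4.9776e+09 m^3


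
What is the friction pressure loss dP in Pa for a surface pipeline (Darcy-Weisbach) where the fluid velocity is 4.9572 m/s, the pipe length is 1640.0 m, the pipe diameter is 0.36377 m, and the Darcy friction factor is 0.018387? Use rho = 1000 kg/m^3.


dP = f * (L/D) * (rho*vel^2/2) / 1000
dP = 0.018387 * (1640.0/0.36377) * (1000*4.9572^2/2) / 1000
dP = 1018.523 kPa
Convert: 1018.523 kPa * 1000.0 = 1.0185e+06 Pa
dP = 1.0185e+06 Pa


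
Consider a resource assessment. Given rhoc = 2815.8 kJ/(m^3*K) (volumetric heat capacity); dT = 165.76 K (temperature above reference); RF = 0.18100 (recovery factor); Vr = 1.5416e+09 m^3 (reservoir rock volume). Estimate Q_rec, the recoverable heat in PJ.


Step 1: Q_s = Vr*rhoc*dT/1e12 = 1.5416e+09*2815.8*165.76/1e12 = 719.5372 PJ
Step 2: Q_rec = Q_s * RF = 719.5372 * 0.181 = 130.24 PJ
Q_rec = 130.24 PJ


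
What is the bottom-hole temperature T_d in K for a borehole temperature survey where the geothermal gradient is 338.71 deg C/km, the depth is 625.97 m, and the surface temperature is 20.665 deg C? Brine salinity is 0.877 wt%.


T_d = T_surf + grad * d / 1000
T_d = 20.665 + 338.71 * 625.97 / 1000
T_d = 232.6873 deg C
Convert to K: 232.6873 + 273.15 = 505.84 K
T_d = 505.84 K


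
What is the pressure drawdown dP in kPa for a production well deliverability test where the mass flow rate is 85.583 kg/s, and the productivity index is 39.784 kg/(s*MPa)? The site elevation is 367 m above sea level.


dP = mdot * 1000 / PI
dP = 85.583 * 1000 / 39.784
dP = 2151.2 kPa


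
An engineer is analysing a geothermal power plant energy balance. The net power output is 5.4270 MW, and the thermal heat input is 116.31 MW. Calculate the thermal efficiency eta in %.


eta = W_net / Q_in * 100
eta = 5.4270 / 116.31 * 100
eta = 4.6660 %


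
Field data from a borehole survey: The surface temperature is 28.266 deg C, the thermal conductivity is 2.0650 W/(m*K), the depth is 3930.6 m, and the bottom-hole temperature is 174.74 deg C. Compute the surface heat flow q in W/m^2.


Step 1: grad = (T_d - T_surf)/d * 1000 = (174.74 - 28.266)/3930.6 * 1000 = 37.26505 deg C/km
Step 2: q = k * grad / 1000 = 2.065 * 37.26505 / 1000 = 0.076952 W/m^2
q = 0.076952 W/m^2


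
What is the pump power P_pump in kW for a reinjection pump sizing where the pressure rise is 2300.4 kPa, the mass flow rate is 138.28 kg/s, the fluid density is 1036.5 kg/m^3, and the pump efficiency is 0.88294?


P_pump = mdot * dP / (rho * eta)
P_pump = 138.28 * 2300.4 / (1036.5 * 0.88294)
P_pump = 347.59 kW


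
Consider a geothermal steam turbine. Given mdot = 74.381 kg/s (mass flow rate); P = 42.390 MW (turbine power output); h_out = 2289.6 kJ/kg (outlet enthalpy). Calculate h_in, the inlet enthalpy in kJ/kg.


h_in = h_out + P * 1000 / mdot
h_in = 2289.6 + 42.390 * 1000 / 74.381
h_in = 2859.5 kJ/kg


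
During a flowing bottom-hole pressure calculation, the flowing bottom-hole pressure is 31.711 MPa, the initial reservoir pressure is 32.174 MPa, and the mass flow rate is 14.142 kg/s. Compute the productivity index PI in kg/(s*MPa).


PI = mdot / (P_i - P_wf)
PI = 14.142 / (32.174 - 31.711)
PI = 30.544 kg/(s*MPa)


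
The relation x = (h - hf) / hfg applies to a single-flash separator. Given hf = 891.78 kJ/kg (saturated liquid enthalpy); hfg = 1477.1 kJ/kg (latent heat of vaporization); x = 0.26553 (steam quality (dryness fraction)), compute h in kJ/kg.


h = hf + x * hfg
h = 891.78 + 0.26553 * 1477.1
h = 1284.0 kJ/kg


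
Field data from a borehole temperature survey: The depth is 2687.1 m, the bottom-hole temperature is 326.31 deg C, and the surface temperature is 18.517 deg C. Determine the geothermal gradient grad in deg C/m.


grad = (T_d - T_surf) / d * 1000
grad = (326.31 - 18.517) / 2687.1 * 1000
grad = 114.5447 deg C/km
Convert: 114.5447 deg C/km * 0.001 = 0.11454 deg C/m
grad = 0.11454 deg C/m


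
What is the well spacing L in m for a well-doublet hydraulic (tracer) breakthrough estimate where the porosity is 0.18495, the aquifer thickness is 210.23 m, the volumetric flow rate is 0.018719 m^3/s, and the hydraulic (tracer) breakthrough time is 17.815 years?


L = sqrt(t_bt*365.25*86400*3*Qv / (pi*hr*phi))
L = sqrt(17.815*365.25*86400*3*0.018719 / (pi*210.23*0.18495))
L = 508.39 m


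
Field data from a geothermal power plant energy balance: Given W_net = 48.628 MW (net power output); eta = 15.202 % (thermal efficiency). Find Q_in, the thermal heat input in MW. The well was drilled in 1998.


Q_in = W_net / (eta / 100)
Q_in = 48.628 / (15.202 / 100)
Q_in = 319.88 MW


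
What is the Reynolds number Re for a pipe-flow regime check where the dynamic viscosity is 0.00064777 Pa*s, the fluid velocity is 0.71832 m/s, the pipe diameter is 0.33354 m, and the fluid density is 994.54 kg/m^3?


Re = rho * vel * D / mu
Re = 994.54 * 0.71832 * 0.33354 / 0.00064777
Re = 3.6785e+05


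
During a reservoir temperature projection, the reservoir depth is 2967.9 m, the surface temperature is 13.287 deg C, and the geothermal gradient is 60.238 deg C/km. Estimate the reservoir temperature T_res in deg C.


T_res = T_surf + grad * d / 1000
T_res = 13.287 + 60.238 * 2967.9 / 1000
T_res = 192.07 deg C


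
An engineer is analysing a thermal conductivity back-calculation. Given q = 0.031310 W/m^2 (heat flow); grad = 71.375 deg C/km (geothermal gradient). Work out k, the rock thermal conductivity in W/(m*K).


k = q / (grad / 1000)
k = 0.031310 / (71.375 / 1000)
k = 0.43867 W/(m*K)


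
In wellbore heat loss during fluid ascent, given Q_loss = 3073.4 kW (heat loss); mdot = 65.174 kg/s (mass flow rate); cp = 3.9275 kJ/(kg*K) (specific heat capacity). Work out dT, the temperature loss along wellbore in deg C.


dT = Q_loss / (mdot * cp)
dT = 3073.4 / (65.174 * 3.9275)
dT = 12.00683 K
Convert (temperature difference, 1 K = 1 deg C): 12.00683 K = 12.00683 deg C
dT = 12.007 deg C


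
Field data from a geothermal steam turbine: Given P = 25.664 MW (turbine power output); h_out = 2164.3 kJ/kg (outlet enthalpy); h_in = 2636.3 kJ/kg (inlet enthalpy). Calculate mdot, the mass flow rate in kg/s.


mdot = P * 1000 / (h_in - h_out)
mdot = 25.664 * 1000 / (2636.3 - 2164.3)
mdot = 54.373 kg/s


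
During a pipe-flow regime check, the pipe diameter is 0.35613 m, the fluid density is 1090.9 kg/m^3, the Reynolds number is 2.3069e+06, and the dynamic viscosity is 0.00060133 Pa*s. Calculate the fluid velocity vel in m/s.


vel = Re * mu / (rho * D)
vel = 2.3069e+06 * 0.00060133 / (1090.9 * 0.35613)
vel = 3.5707 m/s


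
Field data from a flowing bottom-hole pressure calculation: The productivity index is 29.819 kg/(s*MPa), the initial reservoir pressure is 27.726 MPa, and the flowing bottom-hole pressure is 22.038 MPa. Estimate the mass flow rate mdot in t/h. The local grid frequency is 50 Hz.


mdot = (P_i - P_wf) * PI
mdot = (27.726 - 22.038) * 29.819
mdot = 169.6105 kg/s
Convert: 169.6105 kg/s * 3.6 = 610.60 t/h
mdot = 610.60 t/h


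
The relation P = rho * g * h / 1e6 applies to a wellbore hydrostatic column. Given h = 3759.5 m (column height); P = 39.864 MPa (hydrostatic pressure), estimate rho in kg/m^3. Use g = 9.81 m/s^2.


rho = P * 1e6 / (g * h)
rho = 39.864 * 1e6 / (9.81 * 3759.5)
rho = 1080.9 kg/m^3


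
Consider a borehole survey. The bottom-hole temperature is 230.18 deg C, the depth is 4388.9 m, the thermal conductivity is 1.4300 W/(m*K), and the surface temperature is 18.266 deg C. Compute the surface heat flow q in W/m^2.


Step 1: grad = (T_d - T_surf)/d * 1000 = (230.18 - 18.266)/4388.9 * 1000 = 48.28408 deg C/km
Step 2: q = k * grad / 1000 = 1.43 * 48.28408 / 1000 = 0.069046 W/m^2
q = 0.069046 W/m^2


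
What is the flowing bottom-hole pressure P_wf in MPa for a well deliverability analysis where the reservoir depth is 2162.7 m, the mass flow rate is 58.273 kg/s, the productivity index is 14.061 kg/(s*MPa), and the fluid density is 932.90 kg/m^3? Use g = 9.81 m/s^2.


Step 1: P_i = rho*g*h/1e6 = 932.9*9.81*2162.7/1e6 = 19.79249 MPa
Step 2: P_wf = P_i - mdot/PI = 19.79249 - 58.273/14.061 = 15.648 MPa
P_wf = 15.648 MPa


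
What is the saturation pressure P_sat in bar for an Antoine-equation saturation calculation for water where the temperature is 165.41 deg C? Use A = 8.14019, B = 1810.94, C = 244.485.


P_sat = 10^(A - B/(C + T)) / 760 * 0.101325
P_sat = 10^(8.14019 - 1810.94/(244.485 + 165.41)) / 760 * 0.101325
P_sat = 0.7031286 MPa
Convert: 0.7031286 MPa * 10.0 = 7.0313 bar
P_sat = 7.0313 bar


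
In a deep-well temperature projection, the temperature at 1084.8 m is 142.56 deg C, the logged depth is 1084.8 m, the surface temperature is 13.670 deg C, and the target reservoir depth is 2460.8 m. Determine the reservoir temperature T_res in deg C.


Step 1: grad = (T_d1 - T_surf)/d1 * 1000 = (142.56 - 13.67)/1084.8 * 1000 = 118.8145 deg C/km
Step 2: T_res = T_surf + grad*d2/1000 = 13.67 + 118.8145*2460.8/1000 = 306.05 deg C
T_res = 306.05 deg C


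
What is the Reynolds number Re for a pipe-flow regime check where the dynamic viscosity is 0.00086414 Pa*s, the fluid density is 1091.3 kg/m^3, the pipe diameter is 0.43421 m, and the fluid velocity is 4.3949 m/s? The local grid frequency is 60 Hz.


Re = rho * vel * D / mu
Re = 1091.3 * 4.3949 * 0.43421 / 0.00086414
Re = 2.4100e+06


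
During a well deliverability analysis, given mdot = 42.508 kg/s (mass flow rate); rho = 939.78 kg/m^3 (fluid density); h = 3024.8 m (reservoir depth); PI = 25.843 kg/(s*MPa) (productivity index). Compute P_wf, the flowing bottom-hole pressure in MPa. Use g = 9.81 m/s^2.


Step 1: P_i = rho*g*h/1e6 = 939.78*9.81*3024.8/1e6 = 27.88636 MPa
Step 2: P_wf = P_i - mdot/PI = 27.88636 - 42.508/25.843 = 26.242 MPa
P_wf = 26.242 MPa


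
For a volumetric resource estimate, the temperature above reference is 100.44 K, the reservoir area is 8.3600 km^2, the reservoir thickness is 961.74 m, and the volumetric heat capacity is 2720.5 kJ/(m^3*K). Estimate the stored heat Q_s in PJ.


Step 1: Vr = A*1e6*hr = 8.36*1e6*961.74 = 8.040146e+09 m^3
Step 2: Q_s = Vr*rhoc*dT/1e12 = 8.040146e+09*2720.5*100.44/1e12 = 2196.9 PJ
Q_s = 2196.9 PJ


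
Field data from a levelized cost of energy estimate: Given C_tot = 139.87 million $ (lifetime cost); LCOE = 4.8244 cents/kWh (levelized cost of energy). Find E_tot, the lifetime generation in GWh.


E_tot = C_tot / LCOE * 100
E_tot = 139.87 / 4.8244 * 100
E_tot = 2899.2 GWh


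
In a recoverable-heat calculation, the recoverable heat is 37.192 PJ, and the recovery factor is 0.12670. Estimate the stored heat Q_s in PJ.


Q_s = Q_rec / RF
Q_s = 37.192 / 0.12670
Q_s = 293.54 PJ


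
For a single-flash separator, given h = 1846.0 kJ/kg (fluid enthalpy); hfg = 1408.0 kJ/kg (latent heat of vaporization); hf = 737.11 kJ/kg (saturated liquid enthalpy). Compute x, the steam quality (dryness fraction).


x = (h - hf) / hfg
x = (1846.0 - 737.11) / 1408.0
x = 0.78756


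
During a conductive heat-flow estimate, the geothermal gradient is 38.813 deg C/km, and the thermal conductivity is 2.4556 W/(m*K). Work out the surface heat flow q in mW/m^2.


q = k * grad / 1000
q = 2.4556 * 38.813 / 1000
q = 0.09530920 W/m^2
Convert: 0.09530920 W/m^2 * 1000.0 = 95.309 mW/m^2
q = 95.309 mW/m^2


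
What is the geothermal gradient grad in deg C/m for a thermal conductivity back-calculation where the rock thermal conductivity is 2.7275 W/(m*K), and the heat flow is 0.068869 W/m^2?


grad = q / k * 1000
grad = 0.068869 / 2.7275 * 1000
grad = 25.24986 deg C/km
Convert: 25.24986 deg C/km * 0.001 = 0.025250 deg C/m
grad = 0.025250 deg C/m


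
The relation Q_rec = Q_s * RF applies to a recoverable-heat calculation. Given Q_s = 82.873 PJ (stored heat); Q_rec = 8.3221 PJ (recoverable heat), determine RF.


RF = Q_rec / Q_s
RF = 8.3221 / 82.873
RF = 0.10042


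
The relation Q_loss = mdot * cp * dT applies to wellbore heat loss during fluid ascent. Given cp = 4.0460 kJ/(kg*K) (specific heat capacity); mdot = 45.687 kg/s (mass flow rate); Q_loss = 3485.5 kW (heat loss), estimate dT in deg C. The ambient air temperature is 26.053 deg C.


dT = Q_loss / (mdot * cp)
dT = 3485.5 / (45.687 * 4.0460)
dT = 18.85587 K
Convert (temperature difference, 1 K = 1 deg C): 18.85587 K = 18.85587 deg C
dT = 18.856 deg C


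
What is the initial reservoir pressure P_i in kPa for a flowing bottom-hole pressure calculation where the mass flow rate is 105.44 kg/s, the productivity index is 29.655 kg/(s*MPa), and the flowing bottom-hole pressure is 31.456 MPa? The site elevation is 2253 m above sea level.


P_i = P_wf + mdot / PI
P_i = 31.456 + 105.44 / 29.655
P_i = 35.01156 MPa
Convert: 35.01156 MPa * 1000.0 = 35012 kPa
P_i = 35012 kPa


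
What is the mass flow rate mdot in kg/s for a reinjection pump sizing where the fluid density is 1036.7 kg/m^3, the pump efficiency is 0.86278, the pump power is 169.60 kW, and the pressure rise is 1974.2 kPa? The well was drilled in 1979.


mdot = P_pump * rho * eta / dP
mdot = 169.60 * 1036.7 * 0.86278 / 1974.2
mdot = 76.840 kg/s


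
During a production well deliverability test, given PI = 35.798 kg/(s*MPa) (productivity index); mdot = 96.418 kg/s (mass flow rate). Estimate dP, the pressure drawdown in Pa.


dP = mdot * 1000 / PI
dP = 96.418 * 1000 / 35.798
dP = 2693.391 kPa
Convert: 2693.391 kPa * 1000.0 = 2.6934e+06 Pa
dP = 2.6934e+06 Pa


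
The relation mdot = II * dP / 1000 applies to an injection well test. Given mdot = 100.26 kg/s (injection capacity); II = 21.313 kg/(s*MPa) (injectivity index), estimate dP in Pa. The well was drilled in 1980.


dP = mdot * 1000 / II
dP = 100.26 * 1000 / 21.313
dP = 4704.171 kPa
Convert: 4704.171 kPa * 1000.0 = 4.7042e+06 Pa
dP = 4.7042e+06 Pa


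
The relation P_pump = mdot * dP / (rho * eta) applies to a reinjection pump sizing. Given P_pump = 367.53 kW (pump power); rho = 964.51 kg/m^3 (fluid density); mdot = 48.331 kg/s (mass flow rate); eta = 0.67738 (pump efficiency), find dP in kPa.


dP = P_pump * rho * eta / mdot
dP = 367.53 * 964.51 * 0.67738 / 48.331
dP = 4968.3 kPa


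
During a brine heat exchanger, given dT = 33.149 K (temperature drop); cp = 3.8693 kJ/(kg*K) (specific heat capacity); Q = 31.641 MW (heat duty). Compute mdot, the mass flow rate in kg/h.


mdot = Q * 1000 / (cp * dT)
mdot = 31.641 * 1000 / (3.8693 * 33.149)
mdot = 246.6876 kg/s
Convert: 246.6876 kg/s * 3600.0 = 8.8808e+05 kg/h
mdot = 8.8808e+05 kg/h


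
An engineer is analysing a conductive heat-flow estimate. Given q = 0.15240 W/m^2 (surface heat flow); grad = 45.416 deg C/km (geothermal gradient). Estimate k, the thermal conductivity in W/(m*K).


k = q * 1000 / grad
k = 0.15240 * 1000 / 45.416
k = 3.3556 W/(m*K)


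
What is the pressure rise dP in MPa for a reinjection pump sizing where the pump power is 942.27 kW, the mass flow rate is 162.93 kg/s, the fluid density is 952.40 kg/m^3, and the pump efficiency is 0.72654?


dP = P_pump * rho * eta / mdot
dP = 942.27 * 952.40 * 0.72654 / 162.93
dP = 4001.780 kPa
Convert: 4001.780 kPa * 0.001 = 4.0018 MPa
dP = 4.0018 MPa


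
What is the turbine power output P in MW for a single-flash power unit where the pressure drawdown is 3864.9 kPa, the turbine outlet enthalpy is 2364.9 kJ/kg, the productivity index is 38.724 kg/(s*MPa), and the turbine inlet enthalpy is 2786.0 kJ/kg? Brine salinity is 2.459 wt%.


Step 1: mdot = PI * dP / 1000 = 38.724 * 3864.9 / 1000 = 149.6644 kg/s
Step 2: P = mdot*(h_in - h_out)/1000 = 149.6644*(2786.0 - 2364.9)/1000 = 63.024 MW
P = 63.024 MW


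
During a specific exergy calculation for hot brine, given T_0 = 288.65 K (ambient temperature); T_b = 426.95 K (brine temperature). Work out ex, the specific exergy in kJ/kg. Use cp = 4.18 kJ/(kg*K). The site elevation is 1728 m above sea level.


ex = cp * ((T_b - T_0) - T_0 * ln(T_b/T_0))
ex = 4.18 * ((426.95 - 288.65) - 288.65 * ln(426.95/288.65))
ex = 105.78 kJ/kg


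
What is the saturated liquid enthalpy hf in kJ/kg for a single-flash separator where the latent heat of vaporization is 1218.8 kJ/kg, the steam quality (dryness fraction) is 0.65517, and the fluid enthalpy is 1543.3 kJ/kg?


hf = h - x * hfg
hf = 1543.3 - 0.65517 * 1218.8
hf = 744.78 kJ/kg


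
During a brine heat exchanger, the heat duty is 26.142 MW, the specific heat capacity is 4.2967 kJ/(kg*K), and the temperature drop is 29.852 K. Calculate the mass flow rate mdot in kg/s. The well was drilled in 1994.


mdot = Q * 1000 / (cp * dT)
mdot = 26.142 * 1000 / (4.2967 * 29.852)
mdot = 203.81 kg/s


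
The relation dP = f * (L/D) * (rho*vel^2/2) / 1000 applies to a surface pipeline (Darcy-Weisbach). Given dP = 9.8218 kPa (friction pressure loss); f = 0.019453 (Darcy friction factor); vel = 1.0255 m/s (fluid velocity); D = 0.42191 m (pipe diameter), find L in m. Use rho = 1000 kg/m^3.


L = dP*1000*D / (f*rho*vel^2/2)
L = 9.8218*1000*0.42191 / (0.019453*1000*1.0255^2/2)
L = 405.12 m


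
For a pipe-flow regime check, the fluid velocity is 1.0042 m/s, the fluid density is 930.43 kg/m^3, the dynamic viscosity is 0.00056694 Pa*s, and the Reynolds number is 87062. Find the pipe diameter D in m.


D = Re * mu / (rho * vel)
D = 87062 * 0.00056694 / (930.43 * 1.0042)
D = 0.052828 m


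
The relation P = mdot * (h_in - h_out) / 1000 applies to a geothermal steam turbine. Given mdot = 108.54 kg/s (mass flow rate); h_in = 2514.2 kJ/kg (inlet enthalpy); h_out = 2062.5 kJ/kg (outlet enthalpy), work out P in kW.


P = mdot * (h_in - h_out) / 1000
P = 108.54 * (2514.2 - 2062.5) / 1000
P = 49.02752 MW
Convert: 49.02752 MW * 1000.0 = 49028 kW
P = 49028 kW


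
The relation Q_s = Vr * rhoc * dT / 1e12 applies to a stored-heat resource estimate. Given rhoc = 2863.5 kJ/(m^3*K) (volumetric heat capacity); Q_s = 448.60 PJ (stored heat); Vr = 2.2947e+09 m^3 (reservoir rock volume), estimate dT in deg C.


dT = Q_s * 1e12 / (Vr * rhoc)
dT = 448.60 * 1e12 / (2.2947e+09 * 2863.5)
dT = 68.27098 K
Convert (temperature difference, 1 K = 1 deg C): 68.27098 K = 68.27098 deg C
dT = 68.271 deg C


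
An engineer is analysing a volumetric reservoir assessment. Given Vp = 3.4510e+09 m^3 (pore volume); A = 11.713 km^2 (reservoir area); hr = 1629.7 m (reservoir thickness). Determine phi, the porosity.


phi = Vp / (A * 1e6 * hr)
phi = 3.4510e+09 / (11.713 * 1e6 * 1629.7)
phi = 0.18079


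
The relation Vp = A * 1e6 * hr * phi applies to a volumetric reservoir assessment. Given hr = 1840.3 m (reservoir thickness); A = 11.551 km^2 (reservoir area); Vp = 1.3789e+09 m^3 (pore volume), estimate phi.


phi = Vp / (A * 1e6 * hr)
phi = 1.3789e+09 / (11.551 * 1e6 * 1840.3)
phi = 0.064867


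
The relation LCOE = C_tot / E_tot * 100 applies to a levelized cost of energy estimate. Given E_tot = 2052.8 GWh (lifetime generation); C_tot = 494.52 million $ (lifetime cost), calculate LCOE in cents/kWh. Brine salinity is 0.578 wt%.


LCOE = C_tot / E_tot * 100
LCOE = 494.52 / 2052.8 * 100
LCOE = 24.090 cents/kWh


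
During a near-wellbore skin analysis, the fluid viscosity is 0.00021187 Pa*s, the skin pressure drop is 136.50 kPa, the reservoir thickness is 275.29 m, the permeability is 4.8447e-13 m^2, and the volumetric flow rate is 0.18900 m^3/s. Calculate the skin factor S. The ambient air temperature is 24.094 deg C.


S = dP_s * 1000 * 2*pi*k*hr / (q*mu)
S = 136.50 * 1000 * 2*pi*4.8447e-13*275.29 / (0.18900*0.00021187)
S = 2.8565


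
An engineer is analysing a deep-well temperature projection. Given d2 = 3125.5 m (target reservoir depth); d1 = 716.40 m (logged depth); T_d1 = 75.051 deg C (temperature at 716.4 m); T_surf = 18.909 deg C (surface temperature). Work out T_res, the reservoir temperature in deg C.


Step 1: grad = (T_d1 - T_surf)/d1 * 1000 = (75.051 - 18.909)/716.4 * 1000 = 78.36683 deg C/km
Step 2: T_res = T_surf + grad*d2/1000 = 18.909 + 78.36683*3125.5/1000 = 263.84 deg C
T_res = 263.84 deg C


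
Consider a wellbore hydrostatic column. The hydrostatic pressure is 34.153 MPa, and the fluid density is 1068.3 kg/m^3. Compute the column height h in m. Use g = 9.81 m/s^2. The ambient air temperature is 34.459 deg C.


h = P * 1e6 / (g * rho)
h = 34.153 * 1e6 / (9.81 * 1068.3)
h = 3258.9 m


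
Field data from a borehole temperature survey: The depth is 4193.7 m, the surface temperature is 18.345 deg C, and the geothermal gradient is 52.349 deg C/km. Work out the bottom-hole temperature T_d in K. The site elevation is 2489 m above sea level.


T_d = T_surf + grad * d / 1000
T_d = 18.345 + 52.349 * 4193.7 / 1000
T_d = 237.8810 deg C
Convert to K: 237.8810 + 273.15 = 511.03 K
T_d = 511.03 K


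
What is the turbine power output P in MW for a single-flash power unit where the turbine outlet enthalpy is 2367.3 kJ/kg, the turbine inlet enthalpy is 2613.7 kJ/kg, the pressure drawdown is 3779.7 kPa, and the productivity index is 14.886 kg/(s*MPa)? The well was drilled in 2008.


Step 1: mdot = PI * dP / 1000 = 14.886 * 3779.7 / 1000 = 56.26461 kg/s
Step 2: P = mdot*(h_in - h_out)/1000 = 56.26461*(2613.7 - 2367.3)/1000 = 13.864 MW
P = 13.864 MW


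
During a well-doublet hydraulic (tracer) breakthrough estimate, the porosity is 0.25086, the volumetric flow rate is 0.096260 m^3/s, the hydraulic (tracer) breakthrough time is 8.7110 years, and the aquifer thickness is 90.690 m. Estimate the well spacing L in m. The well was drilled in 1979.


L = sqrt(t_bt*365.25*86400*3*Qv / (pi*hr*phi))
L = sqrt(8.7110*365.25*86400*3*0.096260 / (pi*90.690*0.25086))
L = 1053.9 m


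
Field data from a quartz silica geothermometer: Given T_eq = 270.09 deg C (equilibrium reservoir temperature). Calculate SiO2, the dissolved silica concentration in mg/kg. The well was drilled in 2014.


SiO2 = 10^(5.19 - 1309/(T_eq + 273.15))
SiO2 = 10^(5.19 - 1309/(270.09 + 273.15))
SiO2 = 603.09 mg/kg


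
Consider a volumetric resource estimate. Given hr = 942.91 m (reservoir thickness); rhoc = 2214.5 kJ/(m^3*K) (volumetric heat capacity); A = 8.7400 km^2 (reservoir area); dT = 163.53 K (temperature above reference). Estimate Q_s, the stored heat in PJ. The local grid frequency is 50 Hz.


Step 1: Vr = A*1e6*hr = 8.74*1e6*942.91 = 8.241033e+09 m^3
Step 2: Q_s = Vr*rhoc*dT/1e12 = 8.241033e+09*2214.5*163.53/1e12 = 2984.4 PJ
Q_s = 2984.4 PJ


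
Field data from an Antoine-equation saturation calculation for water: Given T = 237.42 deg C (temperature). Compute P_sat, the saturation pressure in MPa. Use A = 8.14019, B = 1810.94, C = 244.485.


P_sat = 10^(A - B/(C + T)) / 760 * 0.101325
P_sat = 10^(8.14019 - 1810.94/(244.485 + 237.42)) / 760 * 0.101325
P_sat = 3.2153 MPa


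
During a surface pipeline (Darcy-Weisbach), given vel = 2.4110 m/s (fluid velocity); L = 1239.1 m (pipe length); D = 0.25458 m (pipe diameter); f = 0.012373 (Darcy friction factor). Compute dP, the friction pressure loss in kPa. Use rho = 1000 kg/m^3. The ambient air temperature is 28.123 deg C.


dP = f * (L/D) * (rho*vel^2/2) / 1000
dP = 0.012373 * (1239.1/0.25458) * (1000*2.4110^2/2) / 1000
dP = 175.03 kPa


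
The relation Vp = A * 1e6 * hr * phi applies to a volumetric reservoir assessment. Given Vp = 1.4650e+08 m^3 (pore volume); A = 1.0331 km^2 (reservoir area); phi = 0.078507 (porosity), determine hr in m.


hr = Vp / (A * 1e6 * phi)
hr = 1.4650e+08 / (1.0331 * 1e6 * 0.078507)
hr = 1806.3 m


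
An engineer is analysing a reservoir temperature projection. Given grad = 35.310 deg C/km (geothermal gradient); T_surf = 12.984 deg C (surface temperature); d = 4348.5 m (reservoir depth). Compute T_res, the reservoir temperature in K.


T_res = T_surf + grad * d / 1000
T_res = 12.984 + 35.310 * 4348.5 / 1000
T_res = 166.5295 deg C
Convert to K: 166.5295 + 273.15 = 439.68 K
T_res = 439.68 K


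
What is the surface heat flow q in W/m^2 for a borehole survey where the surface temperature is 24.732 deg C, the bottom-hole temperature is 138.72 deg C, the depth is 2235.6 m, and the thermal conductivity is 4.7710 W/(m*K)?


Step 1: grad = (T_d - T_surf)/d * 1000 = (138.72 - 24.732)/2235.6 * 1000 = 50.98765 deg C/km
Step 2: q = k * grad / 1000 = 4.771 * 50.98765 / 1000 = 0.24326 W/m^2
q = 0.24326 W/m^2


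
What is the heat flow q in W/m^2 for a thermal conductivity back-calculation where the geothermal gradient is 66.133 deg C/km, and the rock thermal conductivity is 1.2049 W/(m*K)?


q = k * grad / 1000
q = 1.2049 * 66.133 / 1000
q = 0.079684 W/m^2


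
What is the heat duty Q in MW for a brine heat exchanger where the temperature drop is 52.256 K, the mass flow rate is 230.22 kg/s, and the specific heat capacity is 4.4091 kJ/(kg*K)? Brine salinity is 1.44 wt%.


Q = mdot * cp * dT / 1000
Q = 230.22 * 4.4091 * 52.256 / 1000
Q = 53.043 MW


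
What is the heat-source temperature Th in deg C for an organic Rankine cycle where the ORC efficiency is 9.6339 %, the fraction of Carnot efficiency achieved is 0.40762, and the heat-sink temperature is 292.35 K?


Th = Tc / (1 - (eta_orc/100)/f)
Th = 292.35 / (1 - (9.6339/100)/0.40762)
Th = 382.8300 K
Convert to deg C: 382.8300 - 273.15 = 109.68 deg C
Th = 109.68 deg C


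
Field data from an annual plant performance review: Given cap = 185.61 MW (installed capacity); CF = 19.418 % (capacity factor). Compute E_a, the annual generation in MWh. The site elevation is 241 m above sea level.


E_a = CF / 100 * cap * 8760
E_a = 19.418 / 100 * 185.61 * 8760
E_a = 3.1573e+05 MWh


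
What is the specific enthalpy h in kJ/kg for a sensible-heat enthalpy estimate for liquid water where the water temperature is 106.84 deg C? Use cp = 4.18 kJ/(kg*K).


h = cp * T
h = 4.18 * 106.84
h = 446.59 kJ/kg


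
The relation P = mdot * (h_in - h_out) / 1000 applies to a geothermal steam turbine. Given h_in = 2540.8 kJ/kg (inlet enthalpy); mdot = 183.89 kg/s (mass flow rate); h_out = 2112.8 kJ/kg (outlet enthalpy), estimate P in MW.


P = mdot * (h_in - h_out) / 1000
P = 183.89 * (2540.8 - 2112.8) / 1000
P = 78.705 MW


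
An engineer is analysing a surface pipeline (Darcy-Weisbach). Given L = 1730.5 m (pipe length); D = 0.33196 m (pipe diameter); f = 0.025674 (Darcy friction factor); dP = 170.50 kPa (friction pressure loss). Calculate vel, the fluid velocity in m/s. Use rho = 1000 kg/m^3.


vel = sqrt(dP*1000*2*D / (f*L*rho))
vel = sqrt(170.50*1000*2*0.33196 / (0.025674*1730.5*1000))
vel = 1.5962 m/s


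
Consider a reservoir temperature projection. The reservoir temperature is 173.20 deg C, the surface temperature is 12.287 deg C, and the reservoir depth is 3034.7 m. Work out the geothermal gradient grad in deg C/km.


grad = (T_res - T_surf) / d * 1000
grad = (173.20 - 12.287) / 3034.7 * 1000
grad = 53.024 deg C/km


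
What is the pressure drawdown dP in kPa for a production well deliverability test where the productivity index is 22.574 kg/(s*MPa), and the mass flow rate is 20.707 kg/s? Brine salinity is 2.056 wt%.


dP = mdot * 1000 / PI
dP = 20.707 * 1000 / 22.574
dP = 917.29 kPa


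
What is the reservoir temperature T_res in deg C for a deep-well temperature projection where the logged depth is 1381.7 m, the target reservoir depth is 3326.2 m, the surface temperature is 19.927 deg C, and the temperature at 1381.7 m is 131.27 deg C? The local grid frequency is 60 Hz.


Step 1: grad = (T_d1 - T_surf)/d1 * 1000 = (131.27 - 19.927)/1381.7 * 1000 = 80.58406 deg C/km
Step 2: T_res = T_surf + grad*d2/1000 = 19.927 + 80.58406*3326.2/1000 = 287.97 deg C
T_res = 287.97 deg C


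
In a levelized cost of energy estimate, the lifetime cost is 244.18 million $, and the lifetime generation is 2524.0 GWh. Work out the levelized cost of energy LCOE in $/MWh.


LCOE = C_tot / E_tot * 100
LCOE = 244.18 / 2524.0 * 100
LCOE = 9.674326 cents/kWh
Convert: 9.674326 cents/kWh * 10.0 = 96.743 $/MWh
LCOE = 96.743 $/MWh


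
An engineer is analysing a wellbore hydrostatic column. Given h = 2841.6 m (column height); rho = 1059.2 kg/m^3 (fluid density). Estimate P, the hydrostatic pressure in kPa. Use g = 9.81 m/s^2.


P = rho * g * h / 1e6
P = 1059.2 * 9.81 * 2841.6 / 1e6
P = 29.52636 MPa
Convert: 29.52636 MPa * 1000.0 = 29526 kPa
P = 29526 kPa


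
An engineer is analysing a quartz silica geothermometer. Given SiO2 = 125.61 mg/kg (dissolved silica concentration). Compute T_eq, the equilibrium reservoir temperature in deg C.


T_eq = 1309 / (5.19 - log10(SiO2)) - 273.15
T_eq = 1309 / (5.19 - log10(125.61)) - 273.15
T_eq = 150.34 deg C


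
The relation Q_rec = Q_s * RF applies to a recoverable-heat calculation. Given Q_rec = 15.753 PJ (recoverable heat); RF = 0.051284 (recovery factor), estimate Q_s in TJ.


Q_s = Q_rec / RF
Q_s = 15.753 / 0.051284
Q_s = 307.1718 PJ
Convert: 307.1718 PJ * 1000.0 = 3.0717e+05 TJ
Q_s = 3.0717e+05 TJ


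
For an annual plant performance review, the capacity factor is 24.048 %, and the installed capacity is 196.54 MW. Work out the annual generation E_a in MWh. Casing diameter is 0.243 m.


E_a = CF / 100 * cap * 8760
E_a = 24.048 / 100 * 196.54 * 8760
E_a = 4.1403e+05 MWh


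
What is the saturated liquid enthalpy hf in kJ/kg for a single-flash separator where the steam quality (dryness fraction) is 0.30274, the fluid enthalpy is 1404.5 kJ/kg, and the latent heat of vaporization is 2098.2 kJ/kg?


hf = h - x * hfg
hf = 1404.5 - 0.30274 * 2098.2
hf = 769.29 kJ/kg


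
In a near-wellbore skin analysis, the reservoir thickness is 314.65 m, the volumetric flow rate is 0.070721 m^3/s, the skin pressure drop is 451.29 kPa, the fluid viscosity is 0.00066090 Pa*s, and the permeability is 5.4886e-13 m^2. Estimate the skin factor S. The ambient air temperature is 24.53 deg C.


S = dP_s * 1000 * 2*pi*k*hr / (q*mu)
S = 451.29 * 1000 * 2*pi*5.4886e-13*314.65 / (0.070721*0.00066090)
S = 10.477


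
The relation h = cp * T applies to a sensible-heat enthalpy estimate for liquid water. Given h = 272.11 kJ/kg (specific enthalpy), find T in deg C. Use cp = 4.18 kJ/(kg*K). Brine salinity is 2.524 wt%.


T = h / cp
T = 272.11 / 4.18
T = 65.098 deg C


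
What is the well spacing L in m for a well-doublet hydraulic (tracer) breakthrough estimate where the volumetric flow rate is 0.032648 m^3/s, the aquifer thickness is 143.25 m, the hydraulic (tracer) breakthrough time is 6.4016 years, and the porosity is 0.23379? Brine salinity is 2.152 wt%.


L = sqrt(t_bt*365.25*86400*3*Qv / (pi*hr*phi))
L = sqrt(6.4016*365.25*86400*3*0.032648 / (pi*143.25*0.23379))
L = 433.66 m


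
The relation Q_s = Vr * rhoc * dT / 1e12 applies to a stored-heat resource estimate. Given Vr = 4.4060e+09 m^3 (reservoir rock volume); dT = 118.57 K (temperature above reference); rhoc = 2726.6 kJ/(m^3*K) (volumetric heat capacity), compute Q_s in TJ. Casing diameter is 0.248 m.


Q_s = Vr * rhoc * dT / 1e12
Q_s = 4.4060e+09 * 2726.6 * 118.57 / 1e12
Q_s = 1424.429 PJ
Convert: 1424.429 PJ * 1000.0 = 1.4244e+06 TJ
Q_s = 1.4244e+06 TJ


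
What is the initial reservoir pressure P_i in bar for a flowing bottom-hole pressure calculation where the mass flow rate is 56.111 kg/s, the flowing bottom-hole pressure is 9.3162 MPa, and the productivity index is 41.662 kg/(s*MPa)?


P_i = P_wf + mdot / PI
P_i = 9.3162 + 56.111 / 41.662
P_i = 10.66301 MPa
Convert: 10.66301 MPa * 10.0 = 106.63 bar
P_i = 106.63 bar


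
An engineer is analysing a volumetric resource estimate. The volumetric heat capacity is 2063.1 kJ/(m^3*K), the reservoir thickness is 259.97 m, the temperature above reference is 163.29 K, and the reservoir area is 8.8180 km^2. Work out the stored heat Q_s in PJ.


Step 1: Vr = A*1e6*hr = 8.818*1e6*259.97 = 2.292415e+09 m^3
Step 2: Q_s = Vr*rhoc*dT/1e12 = 2.292415e+09*2063.1*163.29/1e12 = 772.28 PJ
Q_s = 772.28 PJ


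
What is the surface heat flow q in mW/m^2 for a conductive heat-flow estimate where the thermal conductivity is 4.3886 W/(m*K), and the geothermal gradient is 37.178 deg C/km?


q = k * grad / 1000
q = 4.3886 * 37.178 / 1000
q = 0.1631594 W/m^2
Convert: 0.1631594 W/m^2 * 1000.0 = 163.16 mW/m^2
q = 163.16 mW/m^2


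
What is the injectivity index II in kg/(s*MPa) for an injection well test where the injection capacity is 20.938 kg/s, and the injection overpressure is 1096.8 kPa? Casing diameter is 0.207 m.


II = mdot * 1000 / dP
II = 20.938 * 1000 / 1096.8
II = 19.090 kg/(s*MPa)


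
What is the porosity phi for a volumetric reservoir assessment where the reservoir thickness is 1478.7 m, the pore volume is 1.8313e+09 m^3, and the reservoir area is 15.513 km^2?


phi = Vp / (A * 1e6 * hr)
phi = 1.8313e+09 / (15.513 * 1e6 * 1478.7)
phi = 0.079833


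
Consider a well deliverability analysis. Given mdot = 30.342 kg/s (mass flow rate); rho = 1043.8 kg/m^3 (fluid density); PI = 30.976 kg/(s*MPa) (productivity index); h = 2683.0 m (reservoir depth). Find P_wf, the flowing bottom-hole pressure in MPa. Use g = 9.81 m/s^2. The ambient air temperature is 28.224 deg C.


Step 1: P_i = rho*g*h/1e6 = 1043.8*9.81*2683.0/1e6 = 27.47306 MPa
Step 2: P_wf = P_i - mdot/PI = 27.47306 - 30.342/30.976 = 26.494 MPa
P_wf = 26.494 MPa


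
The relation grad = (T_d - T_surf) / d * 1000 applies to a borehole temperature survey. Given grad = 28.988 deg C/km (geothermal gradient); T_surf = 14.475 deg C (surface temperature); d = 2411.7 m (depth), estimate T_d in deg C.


T_d = T_surf + grad * d / 1000
T_d = 14.475 + 28.988 * 2411.7 / 1000
T_d = 84.385 deg C


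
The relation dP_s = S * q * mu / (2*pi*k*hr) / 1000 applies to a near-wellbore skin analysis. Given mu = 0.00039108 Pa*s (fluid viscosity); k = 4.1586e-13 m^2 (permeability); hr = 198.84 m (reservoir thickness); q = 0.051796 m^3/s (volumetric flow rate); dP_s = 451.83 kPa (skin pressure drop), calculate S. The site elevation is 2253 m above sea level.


S = dP_s * 1000 * 2*pi*k*hr / (q*mu)
S = 451.83 * 1000 * 2*pi*4.1586e-13*198.84 / (0.051796*0.00039108)
S = 11.589
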